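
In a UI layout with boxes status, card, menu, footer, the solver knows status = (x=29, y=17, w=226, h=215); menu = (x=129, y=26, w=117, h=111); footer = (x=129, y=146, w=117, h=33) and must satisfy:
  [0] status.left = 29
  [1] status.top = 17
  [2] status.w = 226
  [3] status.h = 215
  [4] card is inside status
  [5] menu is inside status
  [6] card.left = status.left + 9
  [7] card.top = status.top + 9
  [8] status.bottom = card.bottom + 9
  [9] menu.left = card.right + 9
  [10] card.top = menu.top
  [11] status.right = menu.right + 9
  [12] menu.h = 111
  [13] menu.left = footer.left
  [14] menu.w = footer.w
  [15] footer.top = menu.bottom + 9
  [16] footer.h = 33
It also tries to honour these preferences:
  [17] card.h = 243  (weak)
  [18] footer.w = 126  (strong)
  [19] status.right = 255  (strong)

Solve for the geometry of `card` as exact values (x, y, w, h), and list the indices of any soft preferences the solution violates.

card = (x=38, y=26, w=82, h=197)
violated soft preferences: 17, 18

1. card.x = 38  [card.left = status.left + 9]
2. card.y = 26  [card.top = status.top + 9]
3. card.h = 197  [status.bottom = card.bottom + 9]
4. card.w = 82  [menu.left = card.right + 9]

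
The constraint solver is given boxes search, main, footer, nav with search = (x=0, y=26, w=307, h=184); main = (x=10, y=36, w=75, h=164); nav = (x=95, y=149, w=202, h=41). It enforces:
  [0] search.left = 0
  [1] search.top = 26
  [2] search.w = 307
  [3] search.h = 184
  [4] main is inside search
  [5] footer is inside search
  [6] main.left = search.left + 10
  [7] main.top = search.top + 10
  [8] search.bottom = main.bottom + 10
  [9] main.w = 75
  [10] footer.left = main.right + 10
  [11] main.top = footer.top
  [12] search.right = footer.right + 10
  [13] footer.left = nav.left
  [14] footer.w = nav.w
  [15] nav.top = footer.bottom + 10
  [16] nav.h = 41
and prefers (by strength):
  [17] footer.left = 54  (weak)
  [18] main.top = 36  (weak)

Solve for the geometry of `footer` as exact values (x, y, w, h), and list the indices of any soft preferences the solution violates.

footer = (x=95, y=36, w=202, h=103)
violated soft preferences: 17

1. footer.x = 95  [footer.left = main.right + 10]
2. footer.y = 36  [main.top = footer.top]
3. footer.w = 202  [search.right = footer.right + 10]
4. footer.h = 103  [nav.top = footer.bottom + 10]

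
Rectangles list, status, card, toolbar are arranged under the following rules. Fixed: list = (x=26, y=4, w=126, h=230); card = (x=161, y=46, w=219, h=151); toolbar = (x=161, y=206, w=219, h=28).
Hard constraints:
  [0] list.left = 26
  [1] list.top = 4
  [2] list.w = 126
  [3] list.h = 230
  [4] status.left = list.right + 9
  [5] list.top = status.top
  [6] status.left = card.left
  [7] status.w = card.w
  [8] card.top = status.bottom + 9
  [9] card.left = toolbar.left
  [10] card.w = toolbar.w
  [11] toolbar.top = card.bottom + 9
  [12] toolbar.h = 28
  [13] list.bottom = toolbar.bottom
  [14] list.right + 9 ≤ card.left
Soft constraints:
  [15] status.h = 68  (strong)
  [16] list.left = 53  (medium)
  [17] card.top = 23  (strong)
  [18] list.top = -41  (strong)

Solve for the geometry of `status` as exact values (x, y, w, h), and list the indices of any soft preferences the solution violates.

status = (x=161, y=4, w=219, h=33)
violated soft preferences: 15, 16, 17, 18

1. status.x = 161  [status.left = list.right + 9]
2. status.y = 4  [list.top = status.top]
3. status.w = 219  [status.w = card.w]
4. status.h = 33  [card.top = status.bottom + 9]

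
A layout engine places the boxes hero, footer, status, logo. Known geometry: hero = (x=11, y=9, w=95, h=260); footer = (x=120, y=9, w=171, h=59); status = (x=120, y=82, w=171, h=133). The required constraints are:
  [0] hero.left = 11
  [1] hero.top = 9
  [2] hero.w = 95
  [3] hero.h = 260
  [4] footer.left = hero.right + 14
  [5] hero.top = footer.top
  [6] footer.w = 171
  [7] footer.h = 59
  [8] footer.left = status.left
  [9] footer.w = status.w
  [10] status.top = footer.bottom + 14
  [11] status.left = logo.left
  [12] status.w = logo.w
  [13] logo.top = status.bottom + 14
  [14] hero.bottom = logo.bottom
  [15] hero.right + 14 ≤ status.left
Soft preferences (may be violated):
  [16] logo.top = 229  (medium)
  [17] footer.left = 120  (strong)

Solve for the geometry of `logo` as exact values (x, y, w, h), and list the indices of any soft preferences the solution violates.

logo = (x=120, y=229, w=171, h=40)
violated soft preferences: none

1. logo.x = 120  [status.left = logo.left]
2. logo.w = 171  [status.w = logo.w]
3. logo.y = 229  [logo.top = status.bottom + 14]
4. logo.h = 40  [hero.bottom = logo.bottom]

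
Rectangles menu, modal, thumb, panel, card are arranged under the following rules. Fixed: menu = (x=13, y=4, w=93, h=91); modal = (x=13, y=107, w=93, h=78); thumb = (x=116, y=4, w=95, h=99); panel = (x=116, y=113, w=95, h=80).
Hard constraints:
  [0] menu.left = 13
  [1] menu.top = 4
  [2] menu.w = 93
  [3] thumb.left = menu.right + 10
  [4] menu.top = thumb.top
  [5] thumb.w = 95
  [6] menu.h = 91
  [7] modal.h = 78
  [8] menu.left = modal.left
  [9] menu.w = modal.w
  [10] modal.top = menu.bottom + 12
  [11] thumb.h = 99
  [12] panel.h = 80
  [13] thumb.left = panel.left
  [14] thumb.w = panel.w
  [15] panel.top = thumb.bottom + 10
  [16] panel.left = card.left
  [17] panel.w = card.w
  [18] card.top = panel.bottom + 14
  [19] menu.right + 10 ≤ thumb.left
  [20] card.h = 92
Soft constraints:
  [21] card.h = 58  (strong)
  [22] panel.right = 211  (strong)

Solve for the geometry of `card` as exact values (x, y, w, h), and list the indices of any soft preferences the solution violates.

1. card.x = 116  [panel.left = card.left]
2. card.w = 95  [panel.w = card.w]
3. card.y = 207  [card.top = panel.bottom + 14]
4. card.h = 92  [card.h = 92]

card = (x=116, y=207, w=95, h=92)
violated soft preferences: 21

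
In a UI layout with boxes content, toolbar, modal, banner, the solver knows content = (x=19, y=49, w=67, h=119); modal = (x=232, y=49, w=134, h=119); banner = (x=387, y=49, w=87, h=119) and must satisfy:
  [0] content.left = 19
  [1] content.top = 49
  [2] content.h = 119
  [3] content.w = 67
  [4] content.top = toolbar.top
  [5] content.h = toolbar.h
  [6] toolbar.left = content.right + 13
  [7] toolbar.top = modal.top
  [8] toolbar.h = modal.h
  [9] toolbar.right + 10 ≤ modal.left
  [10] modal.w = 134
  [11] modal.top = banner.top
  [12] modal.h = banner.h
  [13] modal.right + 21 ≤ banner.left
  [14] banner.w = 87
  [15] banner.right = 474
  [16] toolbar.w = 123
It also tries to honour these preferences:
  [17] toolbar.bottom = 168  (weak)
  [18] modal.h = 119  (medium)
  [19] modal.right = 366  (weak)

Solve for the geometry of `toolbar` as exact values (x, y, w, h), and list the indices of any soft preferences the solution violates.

toolbar = (x=99, y=49, w=123, h=119)
violated soft preferences: none

1. toolbar.y = 49  [content.top = toolbar.top]
2. toolbar.h = 119  [content.h = toolbar.h]
3. toolbar.x = 99  [toolbar.left = content.right + 13]
4. toolbar.w = 123  [toolbar.w = 123]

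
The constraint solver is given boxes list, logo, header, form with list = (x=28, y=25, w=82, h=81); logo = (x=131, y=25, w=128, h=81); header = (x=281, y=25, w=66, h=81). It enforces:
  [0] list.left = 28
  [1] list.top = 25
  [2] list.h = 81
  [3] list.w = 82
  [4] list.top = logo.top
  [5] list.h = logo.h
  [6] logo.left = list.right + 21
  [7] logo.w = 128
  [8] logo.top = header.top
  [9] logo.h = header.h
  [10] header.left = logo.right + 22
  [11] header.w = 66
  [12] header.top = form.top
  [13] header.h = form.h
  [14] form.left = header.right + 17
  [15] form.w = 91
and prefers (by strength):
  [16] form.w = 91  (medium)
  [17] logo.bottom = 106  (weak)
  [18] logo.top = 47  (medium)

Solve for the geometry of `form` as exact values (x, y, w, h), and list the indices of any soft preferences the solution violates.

1. form.y = 25  [header.top = form.top]
2. form.h = 81  [header.h = form.h]
3. form.x = 364  [form.left = header.right + 17]
4. form.w = 91  [form.w = 91]

form = (x=364, y=25, w=91, h=81)
violated soft preferences: 18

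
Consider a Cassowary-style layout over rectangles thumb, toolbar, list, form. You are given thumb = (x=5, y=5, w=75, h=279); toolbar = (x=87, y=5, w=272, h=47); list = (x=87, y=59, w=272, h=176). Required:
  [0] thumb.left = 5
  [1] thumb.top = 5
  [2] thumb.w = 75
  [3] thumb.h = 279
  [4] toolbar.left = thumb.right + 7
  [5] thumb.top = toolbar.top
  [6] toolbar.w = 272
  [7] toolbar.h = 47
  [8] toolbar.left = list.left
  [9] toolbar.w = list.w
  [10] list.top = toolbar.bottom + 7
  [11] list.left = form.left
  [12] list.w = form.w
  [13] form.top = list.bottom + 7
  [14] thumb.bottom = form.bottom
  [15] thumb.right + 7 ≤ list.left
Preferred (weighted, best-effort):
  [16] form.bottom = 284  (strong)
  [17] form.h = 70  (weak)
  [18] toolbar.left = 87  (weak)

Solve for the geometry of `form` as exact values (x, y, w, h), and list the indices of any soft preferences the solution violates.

form = (x=87, y=242, w=272, h=42)
violated soft preferences: 17

1. form.x = 87  [list.left = form.left]
2. form.w = 272  [list.w = form.w]
3. form.y = 242  [form.top = list.bottom + 7]
4. form.h = 42  [thumb.bottom = form.bottom]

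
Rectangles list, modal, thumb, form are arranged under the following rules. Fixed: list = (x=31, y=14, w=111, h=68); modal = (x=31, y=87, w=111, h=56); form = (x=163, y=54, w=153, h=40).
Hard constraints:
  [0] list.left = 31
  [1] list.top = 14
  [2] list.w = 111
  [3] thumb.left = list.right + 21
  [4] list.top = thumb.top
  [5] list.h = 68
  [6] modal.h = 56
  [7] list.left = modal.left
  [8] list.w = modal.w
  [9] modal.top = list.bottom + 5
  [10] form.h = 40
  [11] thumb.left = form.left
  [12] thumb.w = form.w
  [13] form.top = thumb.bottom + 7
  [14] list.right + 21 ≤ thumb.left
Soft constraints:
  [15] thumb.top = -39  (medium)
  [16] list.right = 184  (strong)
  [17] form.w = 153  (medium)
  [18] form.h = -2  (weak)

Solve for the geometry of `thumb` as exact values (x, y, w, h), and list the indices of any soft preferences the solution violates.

thumb = (x=163, y=14, w=153, h=33)
violated soft preferences: 15, 16, 18

1. thumb.x = 163  [thumb.left = list.right + 21]
2. thumb.y = 14  [list.top = thumb.top]
3. thumb.w = 153  [thumb.w = form.w]
4. thumb.h = 33  [form.top = thumb.bottom + 7]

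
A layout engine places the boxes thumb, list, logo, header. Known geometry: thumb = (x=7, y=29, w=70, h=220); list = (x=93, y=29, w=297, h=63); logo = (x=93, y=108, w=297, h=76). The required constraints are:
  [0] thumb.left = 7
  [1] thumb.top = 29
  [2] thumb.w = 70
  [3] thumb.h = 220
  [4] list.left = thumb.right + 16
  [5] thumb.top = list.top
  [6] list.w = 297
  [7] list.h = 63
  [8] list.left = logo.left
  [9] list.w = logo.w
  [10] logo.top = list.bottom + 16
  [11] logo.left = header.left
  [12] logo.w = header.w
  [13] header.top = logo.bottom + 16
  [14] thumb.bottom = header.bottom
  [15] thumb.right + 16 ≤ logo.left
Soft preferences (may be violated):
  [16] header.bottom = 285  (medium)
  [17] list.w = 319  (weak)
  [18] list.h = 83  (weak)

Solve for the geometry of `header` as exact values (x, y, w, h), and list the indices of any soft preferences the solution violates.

1. header.x = 93  [logo.left = header.left]
2. header.w = 297  [logo.w = header.w]
3. header.y = 200  [header.top = logo.bottom + 16]
4. header.h = 49  [thumb.bottom = header.bottom]

header = (x=93, y=200, w=297, h=49)
violated soft preferences: 16, 17, 18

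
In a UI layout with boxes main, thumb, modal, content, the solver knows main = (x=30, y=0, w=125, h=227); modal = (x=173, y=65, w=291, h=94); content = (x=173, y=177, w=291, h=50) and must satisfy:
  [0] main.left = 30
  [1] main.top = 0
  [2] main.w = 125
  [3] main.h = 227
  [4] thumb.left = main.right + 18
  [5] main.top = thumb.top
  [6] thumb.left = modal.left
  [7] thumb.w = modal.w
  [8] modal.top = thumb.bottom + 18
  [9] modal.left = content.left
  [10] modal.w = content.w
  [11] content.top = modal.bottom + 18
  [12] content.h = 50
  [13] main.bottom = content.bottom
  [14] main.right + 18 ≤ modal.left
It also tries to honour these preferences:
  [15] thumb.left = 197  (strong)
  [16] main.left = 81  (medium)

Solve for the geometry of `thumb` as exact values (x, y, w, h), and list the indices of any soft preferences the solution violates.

thumb = (x=173, y=0, w=291, h=47)
violated soft preferences: 15, 16

1. thumb.x = 173  [thumb.left = main.right + 18]
2. thumb.y = 0  [main.top = thumb.top]
3. thumb.w = 291  [thumb.w = modal.w]
4. thumb.h = 47  [modal.top = thumb.bottom + 18]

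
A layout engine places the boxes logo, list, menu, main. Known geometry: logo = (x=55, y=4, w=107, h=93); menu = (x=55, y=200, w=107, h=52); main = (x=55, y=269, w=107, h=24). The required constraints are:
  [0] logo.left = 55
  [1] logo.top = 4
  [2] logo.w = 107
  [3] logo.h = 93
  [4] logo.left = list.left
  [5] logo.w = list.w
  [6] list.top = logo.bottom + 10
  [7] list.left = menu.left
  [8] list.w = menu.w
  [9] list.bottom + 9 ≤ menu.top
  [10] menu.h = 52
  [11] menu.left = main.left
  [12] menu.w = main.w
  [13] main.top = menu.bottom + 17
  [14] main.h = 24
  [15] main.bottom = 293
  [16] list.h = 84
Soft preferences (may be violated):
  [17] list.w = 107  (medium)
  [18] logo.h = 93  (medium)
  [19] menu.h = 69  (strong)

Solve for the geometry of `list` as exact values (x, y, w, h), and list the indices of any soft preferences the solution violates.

1. list.x = 55  [logo.left = list.left]
2. list.w = 107  [logo.w = list.w]
3. list.y = 107  [list.top = logo.bottom + 10]
4. list.h = 84  [list.h = 84]

list = (x=55, y=107, w=107, h=84)
violated soft preferences: 19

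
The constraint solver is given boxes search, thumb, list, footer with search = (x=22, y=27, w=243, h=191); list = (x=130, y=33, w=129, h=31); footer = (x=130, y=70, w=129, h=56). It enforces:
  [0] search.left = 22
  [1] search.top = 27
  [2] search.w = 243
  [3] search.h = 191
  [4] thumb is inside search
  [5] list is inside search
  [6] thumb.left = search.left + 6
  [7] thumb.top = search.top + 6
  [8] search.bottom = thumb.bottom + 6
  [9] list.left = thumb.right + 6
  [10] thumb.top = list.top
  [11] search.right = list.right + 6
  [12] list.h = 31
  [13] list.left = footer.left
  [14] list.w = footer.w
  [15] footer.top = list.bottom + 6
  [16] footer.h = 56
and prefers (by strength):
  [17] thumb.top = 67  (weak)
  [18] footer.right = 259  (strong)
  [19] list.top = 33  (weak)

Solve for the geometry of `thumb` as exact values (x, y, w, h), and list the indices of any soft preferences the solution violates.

1. thumb.x = 28  [thumb.left = search.left + 6]
2. thumb.y = 33  [thumb.top = search.top + 6]
3. thumb.h = 179  [search.bottom = thumb.bottom + 6]
4. thumb.w = 96  [list.left = thumb.right + 6]

thumb = (x=28, y=33, w=96, h=179)
violated soft preferences: 17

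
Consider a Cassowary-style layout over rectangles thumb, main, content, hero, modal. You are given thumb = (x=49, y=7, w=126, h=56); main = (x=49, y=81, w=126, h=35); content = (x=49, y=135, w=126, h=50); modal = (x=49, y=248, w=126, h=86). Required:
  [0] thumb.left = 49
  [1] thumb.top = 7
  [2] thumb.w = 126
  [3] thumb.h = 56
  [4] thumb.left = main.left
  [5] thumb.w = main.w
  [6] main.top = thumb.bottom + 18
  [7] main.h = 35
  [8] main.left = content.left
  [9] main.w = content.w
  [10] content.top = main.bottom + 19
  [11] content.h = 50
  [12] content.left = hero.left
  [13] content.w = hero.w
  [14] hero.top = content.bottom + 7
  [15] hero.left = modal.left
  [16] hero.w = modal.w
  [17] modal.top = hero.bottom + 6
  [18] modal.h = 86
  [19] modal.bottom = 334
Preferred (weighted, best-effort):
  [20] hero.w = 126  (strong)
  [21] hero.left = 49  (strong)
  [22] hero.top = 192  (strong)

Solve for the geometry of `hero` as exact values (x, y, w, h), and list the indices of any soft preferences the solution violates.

hero = (x=49, y=192, w=126, h=50)
violated soft preferences: none

1. hero.x = 49  [content.left = hero.left]
2. hero.w = 126  [content.w = hero.w]
3. hero.y = 192  [hero.top = content.bottom + 7]
4. hero.h = 50  [modal.top = hero.bottom + 6]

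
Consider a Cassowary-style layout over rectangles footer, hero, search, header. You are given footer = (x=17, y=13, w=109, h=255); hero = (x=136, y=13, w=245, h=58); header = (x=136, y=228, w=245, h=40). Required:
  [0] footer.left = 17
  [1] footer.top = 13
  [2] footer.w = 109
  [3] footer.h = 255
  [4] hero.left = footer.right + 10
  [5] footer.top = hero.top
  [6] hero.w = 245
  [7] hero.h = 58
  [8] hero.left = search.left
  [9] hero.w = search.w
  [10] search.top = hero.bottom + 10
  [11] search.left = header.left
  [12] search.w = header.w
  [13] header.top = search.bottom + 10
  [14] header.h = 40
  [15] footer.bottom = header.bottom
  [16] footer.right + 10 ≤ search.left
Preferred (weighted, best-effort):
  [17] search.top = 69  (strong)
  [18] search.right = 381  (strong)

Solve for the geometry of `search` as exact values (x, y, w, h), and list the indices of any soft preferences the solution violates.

1. search.x = 136  [hero.left = search.left]
2. search.w = 245  [hero.w = search.w]
3. search.y = 81  [search.top = hero.bottom + 10]
4. search.h = 137  [header.top = search.bottom + 10]

search = (x=136, y=81, w=245, h=137)
violated soft preferences: 17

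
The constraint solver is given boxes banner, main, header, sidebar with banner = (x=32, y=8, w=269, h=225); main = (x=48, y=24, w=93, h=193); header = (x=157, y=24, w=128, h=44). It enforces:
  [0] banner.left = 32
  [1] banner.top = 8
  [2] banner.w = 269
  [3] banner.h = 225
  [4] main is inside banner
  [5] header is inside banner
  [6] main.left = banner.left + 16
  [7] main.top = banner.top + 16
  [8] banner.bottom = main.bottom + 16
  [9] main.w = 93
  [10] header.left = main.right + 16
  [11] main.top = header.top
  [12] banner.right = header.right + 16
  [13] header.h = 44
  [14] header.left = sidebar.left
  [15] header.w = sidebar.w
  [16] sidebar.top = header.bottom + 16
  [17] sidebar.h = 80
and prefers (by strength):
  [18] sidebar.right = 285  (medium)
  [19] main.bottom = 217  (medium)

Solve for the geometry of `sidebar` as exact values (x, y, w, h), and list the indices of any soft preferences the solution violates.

sidebar = (x=157, y=84, w=128, h=80)
violated soft preferences: none

1. sidebar.x = 157  [header.left = sidebar.left]
2. sidebar.w = 128  [header.w = sidebar.w]
3. sidebar.y = 84  [sidebar.top = header.bottom + 16]
4. sidebar.h = 80  [sidebar.h = 80]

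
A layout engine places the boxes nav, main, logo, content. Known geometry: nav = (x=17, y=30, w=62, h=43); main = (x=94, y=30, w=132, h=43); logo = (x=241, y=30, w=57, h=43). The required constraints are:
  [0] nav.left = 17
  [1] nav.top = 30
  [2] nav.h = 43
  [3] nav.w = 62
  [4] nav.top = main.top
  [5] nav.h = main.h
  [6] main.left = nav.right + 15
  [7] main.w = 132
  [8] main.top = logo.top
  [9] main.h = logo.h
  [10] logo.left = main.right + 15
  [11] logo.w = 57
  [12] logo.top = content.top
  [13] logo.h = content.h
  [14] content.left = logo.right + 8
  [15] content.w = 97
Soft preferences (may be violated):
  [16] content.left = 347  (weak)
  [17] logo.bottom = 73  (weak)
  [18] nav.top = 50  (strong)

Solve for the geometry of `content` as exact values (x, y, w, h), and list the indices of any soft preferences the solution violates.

1. content.y = 30  [logo.top = content.top]
2. content.h = 43  [logo.h = content.h]
3. content.x = 306  [content.left = logo.right + 8]
4. content.w = 97  [content.w = 97]

content = (x=306, y=30, w=97, h=43)
violated soft preferences: 16, 18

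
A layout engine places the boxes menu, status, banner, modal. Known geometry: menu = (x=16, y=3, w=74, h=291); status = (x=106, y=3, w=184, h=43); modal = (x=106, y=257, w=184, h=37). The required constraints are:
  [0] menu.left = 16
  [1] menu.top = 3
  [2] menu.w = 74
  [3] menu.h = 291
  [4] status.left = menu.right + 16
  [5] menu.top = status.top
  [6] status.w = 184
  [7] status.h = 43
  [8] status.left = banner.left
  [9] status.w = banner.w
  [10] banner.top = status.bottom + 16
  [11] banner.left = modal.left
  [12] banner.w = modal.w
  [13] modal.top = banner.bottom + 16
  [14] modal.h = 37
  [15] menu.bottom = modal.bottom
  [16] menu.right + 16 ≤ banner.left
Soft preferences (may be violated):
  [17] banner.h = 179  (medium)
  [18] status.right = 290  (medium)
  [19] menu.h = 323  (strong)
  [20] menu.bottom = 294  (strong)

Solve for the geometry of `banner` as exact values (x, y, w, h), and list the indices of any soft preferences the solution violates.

banner = (x=106, y=62, w=184, h=179)
violated soft preferences: 19

1. banner.x = 106  [status.left = banner.left]
2. banner.w = 184  [status.w = banner.w]
3. banner.y = 62  [banner.top = status.bottom + 16]
4. banner.h = 179  [modal.top = banner.bottom + 16]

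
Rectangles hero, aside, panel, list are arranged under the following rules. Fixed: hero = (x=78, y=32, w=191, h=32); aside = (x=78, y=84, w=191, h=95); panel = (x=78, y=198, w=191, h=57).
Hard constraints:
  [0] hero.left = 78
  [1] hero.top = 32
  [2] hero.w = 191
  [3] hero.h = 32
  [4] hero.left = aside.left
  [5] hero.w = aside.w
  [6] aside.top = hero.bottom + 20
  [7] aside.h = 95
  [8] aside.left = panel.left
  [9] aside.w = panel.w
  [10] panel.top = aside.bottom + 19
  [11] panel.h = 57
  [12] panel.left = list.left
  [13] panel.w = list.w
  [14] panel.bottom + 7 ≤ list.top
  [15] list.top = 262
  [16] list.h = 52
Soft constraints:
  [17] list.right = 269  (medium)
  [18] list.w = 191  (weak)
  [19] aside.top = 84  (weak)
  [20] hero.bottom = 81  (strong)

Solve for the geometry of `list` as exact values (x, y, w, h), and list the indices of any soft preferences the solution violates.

list = (x=78, y=262, w=191, h=52)
violated soft preferences: 20

1. list.x = 78  [panel.left = list.left]
2. list.w = 191  [panel.w = list.w]
3. list.y = 262  [list.top = 262]
4. list.h = 52  [list.h = 52]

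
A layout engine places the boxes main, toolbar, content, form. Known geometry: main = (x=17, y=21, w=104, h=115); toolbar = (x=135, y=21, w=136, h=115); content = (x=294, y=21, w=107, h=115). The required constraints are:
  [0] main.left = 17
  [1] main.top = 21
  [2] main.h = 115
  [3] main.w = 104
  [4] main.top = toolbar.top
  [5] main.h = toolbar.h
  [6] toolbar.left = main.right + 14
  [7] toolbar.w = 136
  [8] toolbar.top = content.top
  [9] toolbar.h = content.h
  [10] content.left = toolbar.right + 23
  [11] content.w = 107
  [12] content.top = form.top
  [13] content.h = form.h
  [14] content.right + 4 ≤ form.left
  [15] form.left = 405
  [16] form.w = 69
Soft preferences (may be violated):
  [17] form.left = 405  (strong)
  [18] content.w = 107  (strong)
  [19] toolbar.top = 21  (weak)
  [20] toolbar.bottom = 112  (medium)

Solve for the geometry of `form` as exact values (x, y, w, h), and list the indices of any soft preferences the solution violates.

form = (x=405, y=21, w=69, h=115)
violated soft preferences: 20

1. form.y = 21  [content.top = form.top]
2. form.h = 115  [content.h = form.h]
3. form.x = 405  [form.left = 405]
4. form.w = 69  [form.w = 69]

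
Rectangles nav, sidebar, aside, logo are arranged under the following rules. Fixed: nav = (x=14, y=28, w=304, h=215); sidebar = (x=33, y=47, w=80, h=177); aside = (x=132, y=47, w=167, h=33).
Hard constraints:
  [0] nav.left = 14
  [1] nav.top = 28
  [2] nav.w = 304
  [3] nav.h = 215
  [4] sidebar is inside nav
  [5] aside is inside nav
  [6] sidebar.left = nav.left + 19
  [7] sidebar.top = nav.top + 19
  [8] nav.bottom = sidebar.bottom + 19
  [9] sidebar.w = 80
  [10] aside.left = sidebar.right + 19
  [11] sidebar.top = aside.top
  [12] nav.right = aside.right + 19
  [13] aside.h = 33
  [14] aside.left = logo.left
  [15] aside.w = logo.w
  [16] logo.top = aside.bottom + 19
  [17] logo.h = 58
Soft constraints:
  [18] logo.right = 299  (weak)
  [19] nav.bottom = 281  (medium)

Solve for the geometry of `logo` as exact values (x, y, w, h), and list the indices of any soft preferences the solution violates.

logo = (x=132, y=99, w=167, h=58)
violated soft preferences: 19

1. logo.x = 132  [aside.left = logo.left]
2. logo.w = 167  [aside.w = logo.w]
3. logo.y = 99  [logo.top = aside.bottom + 19]
4. logo.h = 58  [logo.h = 58]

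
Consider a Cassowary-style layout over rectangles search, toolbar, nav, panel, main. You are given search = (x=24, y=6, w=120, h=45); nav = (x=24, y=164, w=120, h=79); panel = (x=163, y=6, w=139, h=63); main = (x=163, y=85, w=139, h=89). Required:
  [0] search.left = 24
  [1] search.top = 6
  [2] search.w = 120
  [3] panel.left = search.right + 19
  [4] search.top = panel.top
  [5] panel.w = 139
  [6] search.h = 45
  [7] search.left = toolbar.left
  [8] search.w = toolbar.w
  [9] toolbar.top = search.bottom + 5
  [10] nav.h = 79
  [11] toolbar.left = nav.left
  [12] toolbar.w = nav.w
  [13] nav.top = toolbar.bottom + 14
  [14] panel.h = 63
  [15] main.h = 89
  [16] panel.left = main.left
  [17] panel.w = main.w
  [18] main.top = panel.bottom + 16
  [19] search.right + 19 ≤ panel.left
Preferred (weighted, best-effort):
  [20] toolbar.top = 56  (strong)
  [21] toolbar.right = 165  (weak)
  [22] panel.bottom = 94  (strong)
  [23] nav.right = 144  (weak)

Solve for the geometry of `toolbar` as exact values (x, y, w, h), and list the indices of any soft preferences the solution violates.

toolbar = (x=24, y=56, w=120, h=94)
violated soft preferences: 21, 22

1. toolbar.x = 24  [search.left = toolbar.left]
2. toolbar.w = 120  [search.w = toolbar.w]
3. toolbar.y = 56  [toolbar.top = search.bottom + 5]
4. toolbar.h = 94  [nav.top = toolbar.bottom + 14]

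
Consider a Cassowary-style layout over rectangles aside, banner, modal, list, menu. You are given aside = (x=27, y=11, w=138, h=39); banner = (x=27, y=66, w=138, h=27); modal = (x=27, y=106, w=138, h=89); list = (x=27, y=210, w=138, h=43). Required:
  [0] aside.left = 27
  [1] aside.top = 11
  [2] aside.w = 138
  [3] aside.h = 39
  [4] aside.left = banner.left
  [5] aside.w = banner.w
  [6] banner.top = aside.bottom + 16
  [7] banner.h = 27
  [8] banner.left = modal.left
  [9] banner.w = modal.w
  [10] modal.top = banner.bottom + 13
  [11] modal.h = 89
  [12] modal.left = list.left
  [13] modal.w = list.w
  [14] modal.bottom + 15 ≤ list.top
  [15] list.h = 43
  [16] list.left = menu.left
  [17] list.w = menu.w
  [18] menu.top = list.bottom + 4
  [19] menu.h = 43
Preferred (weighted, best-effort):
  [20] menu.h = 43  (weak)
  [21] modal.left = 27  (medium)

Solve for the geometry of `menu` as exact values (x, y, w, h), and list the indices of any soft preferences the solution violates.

1. menu.x = 27  [list.left = menu.left]
2. menu.w = 138  [list.w = menu.w]
3. menu.y = 257  [menu.top = list.bottom + 4]
4. menu.h = 43  [menu.h = 43]

menu = (x=27, y=257, w=138, h=43)
violated soft preferences: none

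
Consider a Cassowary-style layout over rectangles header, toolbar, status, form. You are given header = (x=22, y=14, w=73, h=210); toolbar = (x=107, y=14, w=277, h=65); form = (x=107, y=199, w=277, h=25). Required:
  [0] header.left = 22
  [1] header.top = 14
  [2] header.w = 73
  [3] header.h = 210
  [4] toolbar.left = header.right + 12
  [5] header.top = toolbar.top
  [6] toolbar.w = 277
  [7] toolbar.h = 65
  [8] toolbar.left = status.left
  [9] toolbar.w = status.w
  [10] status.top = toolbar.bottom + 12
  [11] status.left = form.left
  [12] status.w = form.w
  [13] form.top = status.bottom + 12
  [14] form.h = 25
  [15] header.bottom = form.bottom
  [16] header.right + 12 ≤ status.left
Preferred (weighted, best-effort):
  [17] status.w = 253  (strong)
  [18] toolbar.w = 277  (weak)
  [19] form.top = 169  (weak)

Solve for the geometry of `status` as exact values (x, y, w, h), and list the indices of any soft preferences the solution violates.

status = (x=107, y=91, w=277, h=96)
violated soft preferences: 17, 19

1. status.x = 107  [toolbar.left = status.left]
2. status.w = 277  [toolbar.w = status.w]
3. status.y = 91  [status.top = toolbar.bottom + 12]
4. status.h = 96  [form.top = status.bottom + 12]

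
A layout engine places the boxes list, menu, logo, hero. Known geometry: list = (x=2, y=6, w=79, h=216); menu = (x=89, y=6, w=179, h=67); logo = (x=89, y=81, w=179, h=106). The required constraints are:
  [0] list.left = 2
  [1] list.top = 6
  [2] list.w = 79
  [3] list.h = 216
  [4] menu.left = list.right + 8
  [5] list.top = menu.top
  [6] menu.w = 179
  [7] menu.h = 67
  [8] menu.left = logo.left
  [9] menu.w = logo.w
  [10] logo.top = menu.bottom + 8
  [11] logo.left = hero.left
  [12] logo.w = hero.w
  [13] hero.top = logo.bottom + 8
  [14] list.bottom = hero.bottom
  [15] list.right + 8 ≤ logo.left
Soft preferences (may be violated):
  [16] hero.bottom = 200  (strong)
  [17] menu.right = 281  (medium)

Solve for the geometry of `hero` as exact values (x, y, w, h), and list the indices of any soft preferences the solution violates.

1. hero.x = 89  [logo.left = hero.left]
2. hero.w = 179  [logo.w = hero.w]
3. hero.y = 195  [hero.top = logo.bottom + 8]
4. hero.h = 27  [list.bottom = hero.bottom]

hero = (x=89, y=195, w=179, h=27)
violated soft preferences: 16, 17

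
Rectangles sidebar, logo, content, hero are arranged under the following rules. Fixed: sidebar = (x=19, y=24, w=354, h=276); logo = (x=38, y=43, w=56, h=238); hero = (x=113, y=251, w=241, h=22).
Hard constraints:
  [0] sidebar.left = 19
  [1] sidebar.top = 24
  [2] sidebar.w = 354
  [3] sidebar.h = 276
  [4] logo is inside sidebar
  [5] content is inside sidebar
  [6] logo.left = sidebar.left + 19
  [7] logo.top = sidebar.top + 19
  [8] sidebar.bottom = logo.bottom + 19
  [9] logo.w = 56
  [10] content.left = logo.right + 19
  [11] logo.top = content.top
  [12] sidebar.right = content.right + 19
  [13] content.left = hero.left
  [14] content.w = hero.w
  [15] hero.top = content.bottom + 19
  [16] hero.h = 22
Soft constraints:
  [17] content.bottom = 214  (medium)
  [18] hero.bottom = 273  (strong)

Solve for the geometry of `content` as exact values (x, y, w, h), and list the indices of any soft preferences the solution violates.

content = (x=113, y=43, w=241, h=189)
violated soft preferences: 17

1. content.x = 113  [content.left = logo.right + 19]
2. content.y = 43  [logo.top = content.top]
3. content.w = 241  [sidebar.right = content.right + 19]
4. content.h = 189  [hero.top = content.bottom + 19]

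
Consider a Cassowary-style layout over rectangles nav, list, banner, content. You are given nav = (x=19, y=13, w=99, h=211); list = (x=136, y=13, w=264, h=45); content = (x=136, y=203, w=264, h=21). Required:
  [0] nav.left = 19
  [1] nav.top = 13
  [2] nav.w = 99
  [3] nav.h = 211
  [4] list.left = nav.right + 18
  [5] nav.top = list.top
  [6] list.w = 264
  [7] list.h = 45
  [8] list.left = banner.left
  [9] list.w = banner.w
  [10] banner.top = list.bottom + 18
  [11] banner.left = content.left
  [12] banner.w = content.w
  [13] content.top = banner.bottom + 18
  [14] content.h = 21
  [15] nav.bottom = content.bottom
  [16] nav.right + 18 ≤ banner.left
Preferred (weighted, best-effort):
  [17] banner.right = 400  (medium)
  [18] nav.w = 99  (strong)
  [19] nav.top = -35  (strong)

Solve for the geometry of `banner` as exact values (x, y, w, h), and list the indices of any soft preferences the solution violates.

1. banner.x = 136  [list.left = banner.left]
2. banner.w = 264  [list.w = banner.w]
3. banner.y = 76  [banner.top = list.bottom + 18]
4. banner.h = 109  [content.top = banner.bottom + 18]

banner = (x=136, y=76, w=264, h=109)
violated soft preferences: 19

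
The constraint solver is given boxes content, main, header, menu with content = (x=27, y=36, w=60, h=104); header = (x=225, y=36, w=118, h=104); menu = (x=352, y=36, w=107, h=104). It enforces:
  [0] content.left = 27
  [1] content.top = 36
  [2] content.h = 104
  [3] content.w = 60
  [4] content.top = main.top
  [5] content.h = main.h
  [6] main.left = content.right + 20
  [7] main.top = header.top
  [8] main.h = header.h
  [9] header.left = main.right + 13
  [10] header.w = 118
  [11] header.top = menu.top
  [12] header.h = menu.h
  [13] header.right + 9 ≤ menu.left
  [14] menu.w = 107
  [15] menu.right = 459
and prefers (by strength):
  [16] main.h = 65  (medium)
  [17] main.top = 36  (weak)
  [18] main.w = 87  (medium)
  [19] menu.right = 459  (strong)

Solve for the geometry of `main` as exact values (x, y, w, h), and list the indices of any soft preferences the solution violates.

main = (x=107, y=36, w=105, h=104)
violated soft preferences: 16, 18

1. main.y = 36  [content.top = main.top]
2. main.h = 104  [content.h = main.h]
3. main.x = 107  [main.left = content.right + 20]
4. main.w = 105  [header.left = main.right + 13]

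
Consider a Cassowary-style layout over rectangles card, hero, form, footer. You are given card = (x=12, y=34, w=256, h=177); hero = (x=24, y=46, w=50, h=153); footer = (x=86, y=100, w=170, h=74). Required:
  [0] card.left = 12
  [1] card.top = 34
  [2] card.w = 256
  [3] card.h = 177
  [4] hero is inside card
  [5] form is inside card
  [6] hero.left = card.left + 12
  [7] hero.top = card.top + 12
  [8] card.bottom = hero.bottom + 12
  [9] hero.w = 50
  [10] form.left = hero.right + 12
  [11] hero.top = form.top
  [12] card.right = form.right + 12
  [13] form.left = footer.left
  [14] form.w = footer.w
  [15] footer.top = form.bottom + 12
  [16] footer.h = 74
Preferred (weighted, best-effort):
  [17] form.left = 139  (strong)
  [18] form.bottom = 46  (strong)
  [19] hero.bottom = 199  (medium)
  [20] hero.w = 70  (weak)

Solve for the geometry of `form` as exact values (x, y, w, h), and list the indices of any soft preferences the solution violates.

1. form.x = 86  [form.left = hero.right + 12]
2. form.y = 46  [hero.top = form.top]
3. form.w = 170  [card.right = form.right + 12]
4. form.h = 42  [footer.top = form.bottom + 12]

form = (x=86, y=46, w=170, h=42)
violated soft preferences: 17, 18, 20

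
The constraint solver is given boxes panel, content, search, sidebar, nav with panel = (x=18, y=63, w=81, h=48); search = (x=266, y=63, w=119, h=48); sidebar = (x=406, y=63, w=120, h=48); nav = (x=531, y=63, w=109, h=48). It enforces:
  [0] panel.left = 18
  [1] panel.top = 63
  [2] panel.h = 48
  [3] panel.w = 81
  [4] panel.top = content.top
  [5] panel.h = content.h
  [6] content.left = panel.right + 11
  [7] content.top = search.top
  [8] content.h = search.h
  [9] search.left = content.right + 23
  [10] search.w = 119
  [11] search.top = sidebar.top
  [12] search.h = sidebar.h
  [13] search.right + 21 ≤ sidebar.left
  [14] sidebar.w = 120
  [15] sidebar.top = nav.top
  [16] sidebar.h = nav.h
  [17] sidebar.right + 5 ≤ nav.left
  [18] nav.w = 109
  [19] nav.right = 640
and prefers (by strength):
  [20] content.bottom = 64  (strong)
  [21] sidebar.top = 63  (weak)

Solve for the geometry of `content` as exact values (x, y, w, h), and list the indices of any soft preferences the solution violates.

1. content.y = 63  [panel.top = content.top]
2. content.h = 48  [panel.h = content.h]
3. content.x = 110  [content.left = panel.right + 11]
4. content.w = 133  [search.left = content.right + 23]

content = (x=110, y=63, w=133, h=48)
violated soft preferences: 20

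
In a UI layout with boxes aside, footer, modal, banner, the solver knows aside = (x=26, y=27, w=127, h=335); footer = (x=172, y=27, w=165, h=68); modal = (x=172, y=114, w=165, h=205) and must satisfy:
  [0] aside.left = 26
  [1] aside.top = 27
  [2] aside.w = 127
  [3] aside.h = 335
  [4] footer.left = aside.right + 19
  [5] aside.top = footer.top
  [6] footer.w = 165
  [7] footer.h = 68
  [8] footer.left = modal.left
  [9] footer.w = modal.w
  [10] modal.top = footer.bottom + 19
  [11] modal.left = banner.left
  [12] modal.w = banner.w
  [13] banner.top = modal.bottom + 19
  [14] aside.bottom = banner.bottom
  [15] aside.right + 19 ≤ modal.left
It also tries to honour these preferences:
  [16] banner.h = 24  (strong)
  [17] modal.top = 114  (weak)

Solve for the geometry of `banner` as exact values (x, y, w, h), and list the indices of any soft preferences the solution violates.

1. banner.x = 172  [modal.left = banner.left]
2. banner.w = 165  [modal.w = banner.w]
3. banner.y = 338  [banner.top = modal.bottom + 19]
4. banner.h = 24  [aside.bottom = banner.bottom]

banner = (x=172, y=338, w=165, h=24)
violated soft preferences: none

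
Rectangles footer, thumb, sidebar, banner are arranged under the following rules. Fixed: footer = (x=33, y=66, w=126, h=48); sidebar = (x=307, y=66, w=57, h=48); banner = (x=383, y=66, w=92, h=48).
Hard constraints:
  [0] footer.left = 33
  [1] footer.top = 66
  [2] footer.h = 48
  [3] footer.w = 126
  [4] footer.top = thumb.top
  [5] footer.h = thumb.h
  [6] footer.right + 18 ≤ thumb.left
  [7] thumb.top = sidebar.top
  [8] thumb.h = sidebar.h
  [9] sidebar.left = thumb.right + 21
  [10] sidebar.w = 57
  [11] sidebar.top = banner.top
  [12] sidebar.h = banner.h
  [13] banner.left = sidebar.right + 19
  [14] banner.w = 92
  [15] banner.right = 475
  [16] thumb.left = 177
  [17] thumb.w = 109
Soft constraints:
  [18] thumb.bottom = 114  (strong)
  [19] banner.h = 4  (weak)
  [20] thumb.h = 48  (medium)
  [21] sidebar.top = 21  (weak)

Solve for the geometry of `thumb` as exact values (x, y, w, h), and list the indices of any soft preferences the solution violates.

thumb = (x=177, y=66, w=109, h=48)
violated soft preferences: 19, 21

1. thumb.y = 66  [footer.top = thumb.top]
2. thumb.h = 48  [footer.h = thumb.h]
3. thumb.x = 177  [thumb.left = 177]
4. thumb.w = 109  [thumb.w = 109]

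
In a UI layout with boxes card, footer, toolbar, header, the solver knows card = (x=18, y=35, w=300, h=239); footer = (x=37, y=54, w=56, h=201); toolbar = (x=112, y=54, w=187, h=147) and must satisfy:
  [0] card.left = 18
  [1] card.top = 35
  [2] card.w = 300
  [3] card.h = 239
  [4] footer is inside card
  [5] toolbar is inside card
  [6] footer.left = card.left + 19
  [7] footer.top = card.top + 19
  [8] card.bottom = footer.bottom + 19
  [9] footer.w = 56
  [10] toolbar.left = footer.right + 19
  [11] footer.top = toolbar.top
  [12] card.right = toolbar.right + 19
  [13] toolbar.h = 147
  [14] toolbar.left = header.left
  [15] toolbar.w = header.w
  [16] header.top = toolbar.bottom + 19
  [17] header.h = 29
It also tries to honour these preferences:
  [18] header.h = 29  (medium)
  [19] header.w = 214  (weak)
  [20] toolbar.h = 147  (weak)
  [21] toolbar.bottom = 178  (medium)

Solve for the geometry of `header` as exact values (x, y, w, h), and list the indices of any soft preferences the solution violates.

header = (x=112, y=220, w=187, h=29)
violated soft preferences: 19, 21

1. header.x = 112  [toolbar.left = header.left]
2. header.w = 187  [toolbar.w = header.w]
3. header.y = 220  [header.top = toolbar.bottom + 19]
4. header.h = 29  [header.h = 29]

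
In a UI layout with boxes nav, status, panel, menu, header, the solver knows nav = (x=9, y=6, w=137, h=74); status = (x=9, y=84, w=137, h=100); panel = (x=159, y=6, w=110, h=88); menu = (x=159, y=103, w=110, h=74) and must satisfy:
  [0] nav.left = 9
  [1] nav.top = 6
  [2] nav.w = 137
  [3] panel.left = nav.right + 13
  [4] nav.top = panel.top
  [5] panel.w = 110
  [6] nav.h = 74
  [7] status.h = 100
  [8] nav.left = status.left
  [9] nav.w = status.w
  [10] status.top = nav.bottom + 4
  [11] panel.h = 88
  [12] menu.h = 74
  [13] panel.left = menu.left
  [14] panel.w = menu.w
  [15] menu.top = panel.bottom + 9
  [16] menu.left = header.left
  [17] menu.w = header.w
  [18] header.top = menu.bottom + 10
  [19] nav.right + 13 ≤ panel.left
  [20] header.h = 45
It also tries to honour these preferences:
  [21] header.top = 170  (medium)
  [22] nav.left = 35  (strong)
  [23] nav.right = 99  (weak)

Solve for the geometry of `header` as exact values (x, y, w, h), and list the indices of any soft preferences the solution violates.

1. header.x = 159  [menu.left = header.left]
2. header.w = 110  [menu.w = header.w]
3. header.y = 187  [header.top = menu.bottom + 10]
4. header.h = 45  [header.h = 45]

header = (x=159, y=187, w=110, h=45)
violated soft preferences: 21, 22, 23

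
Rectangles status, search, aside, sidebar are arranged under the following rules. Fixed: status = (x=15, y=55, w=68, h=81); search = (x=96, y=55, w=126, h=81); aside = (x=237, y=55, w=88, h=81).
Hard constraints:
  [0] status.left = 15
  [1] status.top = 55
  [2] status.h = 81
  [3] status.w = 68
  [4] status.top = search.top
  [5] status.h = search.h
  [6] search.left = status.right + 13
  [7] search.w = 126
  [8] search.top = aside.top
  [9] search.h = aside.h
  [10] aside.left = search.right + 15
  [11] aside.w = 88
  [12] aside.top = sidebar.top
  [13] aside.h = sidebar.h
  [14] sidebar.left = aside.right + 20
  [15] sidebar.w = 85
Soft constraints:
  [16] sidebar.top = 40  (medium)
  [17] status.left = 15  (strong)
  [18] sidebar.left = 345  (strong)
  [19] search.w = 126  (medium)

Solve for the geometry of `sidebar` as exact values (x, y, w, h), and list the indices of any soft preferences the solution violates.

1. sidebar.y = 55  [aside.top = sidebar.top]
2. sidebar.h = 81  [aside.h = sidebar.h]
3. sidebar.x = 345  [sidebar.left = aside.right + 20]
4. sidebar.w = 85  [sidebar.w = 85]

sidebar = (x=345, y=55, w=85, h=81)
violated soft preferences: 16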